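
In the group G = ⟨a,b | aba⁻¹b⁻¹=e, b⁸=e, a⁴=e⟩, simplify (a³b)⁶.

Compute successive powers of (a³b), reducing at each step:
  (a³b)²: (a³b) · a³ = a²b;   (a²b) · b = a²b²
  (a³b)³: (a²b²) · a³ = ab²;   (ab²) · b = ab³
  (a³b)⁴: (ab³) · a³ = b³;   (b³) · b = b⁴
  (a³b)⁵: (b⁴) · a³ = a³b⁴;   (a³b⁴) · b = a³b⁵
  (a³b)⁶: (a³b⁵) · a³ = a²b⁵;   (a²b⁵) · b = a²b⁶

Answer: a²b⁶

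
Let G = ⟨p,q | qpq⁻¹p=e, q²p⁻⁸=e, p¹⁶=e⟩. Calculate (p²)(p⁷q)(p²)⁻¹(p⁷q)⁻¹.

[(p²), (p⁷q)] = (p²)·(p⁷q)·(p²)⁻¹·(p⁷q)⁻¹.
  (p²) · (p⁷q) = pq⁻¹
  (pq⁻¹) · (p¹⁴) = p³q⁻¹
  (p³q⁻¹) · (p⁷q⁻¹) = p⁴

Answer: p⁴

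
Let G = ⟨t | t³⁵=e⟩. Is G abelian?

G has a single generator, so G is cyclic and hence abelian.

Answer: Yes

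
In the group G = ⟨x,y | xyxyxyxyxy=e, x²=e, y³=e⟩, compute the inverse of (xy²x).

The order of (xy²x) is 3 (smallest k with (xy²x)ᵏ = e), so (xy²x)⁻¹ = (xy²x)² = xyx.
Check: (xy²x) · (xyx) → (xy²x) · x = xy²;   (xy²) · y = x;   x · x = e, giving e as required.

Answer: xyx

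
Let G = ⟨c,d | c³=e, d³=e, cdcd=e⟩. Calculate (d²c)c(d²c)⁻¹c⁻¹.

[(d²c), c] = (d²c)·c·(d²c)⁻¹·c⁻¹.
  (d²c) · c = cd
  (cd) · (c²d) = dc²
  (dc²) · (c²) = c²d²

Answer: c²d²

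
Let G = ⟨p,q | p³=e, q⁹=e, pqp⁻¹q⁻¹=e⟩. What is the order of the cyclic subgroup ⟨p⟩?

|⟨p⟩| equals the order of p. Compute successive powers until reaching e:
  p¹ = p, p² = p², p³ = e.
The smallest positive k with pᵏ = e is 3, so |⟨p⟩| = 3.

Answer: 3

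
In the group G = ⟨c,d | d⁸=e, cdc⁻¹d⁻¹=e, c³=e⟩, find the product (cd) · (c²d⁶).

Compute (cd) · (c²d⁶) by multiplying left to right and reducing via the relations at each step:
  (cd) · c² = d
  d · d⁶ = d⁷

Answer: d⁷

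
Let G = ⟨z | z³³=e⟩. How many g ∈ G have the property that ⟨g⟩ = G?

G is cyclic of order 33. An element generates G iff its order is 33, and a cyclic group of order 33 has exactly φ(33) = 20 such elements.

Answer: 20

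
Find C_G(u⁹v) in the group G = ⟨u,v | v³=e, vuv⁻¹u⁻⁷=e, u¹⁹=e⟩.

⟨u⁹v⟩ ⊆ C_G(u⁹v) since powers of u⁹v commute with u⁹v; so |C_G(u⁹v)| ≥ |⟨u⁹v⟩| = 3.
By orbit–stabilizer, |C_G(u⁹v)| = |G| / |conj. class of u⁹v| = 57 / 19 = 3.
The 3 elements commuting with u⁹v are {e, u⁹v, u¹⁵v²}.

Answer: {e, u⁹v, u¹⁵v²}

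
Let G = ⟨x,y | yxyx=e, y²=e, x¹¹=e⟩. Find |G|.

Enumerate words in the generators, reducing via the relations: the distinct elements are
  {e, x, y, xy, x², x³, x⁴, x⁵, x⁶, x⁷, x⁸, x⁹, x²y, x³y, x¹⁰, x⁴y, x⁵y, x⁶y, x⁷y, x⁸y, x⁹y, x¹⁰y}.
No further products give new elements, so |G| = 22.

Answer: 22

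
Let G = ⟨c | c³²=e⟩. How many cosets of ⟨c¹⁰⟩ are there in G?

First find ord(c¹⁰) by computing successive powers:
  (c¹⁰)¹ = c¹⁰, (c¹⁰)² = c²⁰, (c¹⁰)³ = c³⁰, (c¹⁰)⁴ = c⁸, (c¹⁰)⁵ = c¹⁸, (c¹⁰)⁶ = c²⁸, (c¹⁰)⁷ = c⁶, (c¹⁰)⁸ = c¹⁶, (c¹⁰)⁹ = c²⁶, (c¹⁰)¹⁰ = c⁴, (c¹⁰)¹¹ = c¹⁴, (c¹⁰)¹² = c²⁴, (c¹⁰)¹³ = c², (c¹⁰)¹⁴ = c¹², (c¹⁰)¹⁵ = c²², (c¹⁰)¹⁶ = e.
So |⟨c¹⁰⟩| = ord(c¹⁰) = 16. With |G| = 32, by Lagrange [G : ⟨c¹⁰⟩] = 32/16 = 2.

Answer: 2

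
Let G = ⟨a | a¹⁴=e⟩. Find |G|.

G is generated by a single element, so G is cyclic. The relator gives a¹⁴ = e and no smaller power is forced to be e, so the 14 powers {a, e, a², a³, a⁴, a⁵, a⁶, a⁷, a⁸, a⁹, a¹², a¹³, a¹¹, a¹⁰} are distinct. Hence |G| = 14.

Answer: 14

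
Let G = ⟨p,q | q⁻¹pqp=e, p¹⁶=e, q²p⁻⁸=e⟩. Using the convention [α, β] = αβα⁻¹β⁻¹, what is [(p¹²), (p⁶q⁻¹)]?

[(p¹²), (p⁶q⁻¹)] = (p¹²)·(p⁶q⁻¹)·(p¹²)⁻¹·(p⁶q⁻¹)⁻¹.
  (p¹²) · (p⁶q⁻¹) = p²q⁻¹
  (p²q⁻¹) · (p⁴) = p⁶q
  (p⁶q) · (p⁶q) = p⁸

Answer: p⁸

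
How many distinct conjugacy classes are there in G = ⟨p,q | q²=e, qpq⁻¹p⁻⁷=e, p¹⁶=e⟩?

The conjugacy classes (representative and size) are:
  [e] (size 1), [p] (size 2), [p¹⁴] (size 2), [p³] (size 2), [p⁴] (size 2), [p¹⁰] (size 2), [p⁸] (size 1), [p⁹] (size 2), [p¹¹] (size 2), [p¹⁰q] (size 8), [pq] (size 8).
Class equation: 1 + 2 + 2 + 2 + 2 + 2 + 1 + 2 + 2 + 8 + 8 = 32 = |G|. So G has 11 conjugacy classes.

Answer: 11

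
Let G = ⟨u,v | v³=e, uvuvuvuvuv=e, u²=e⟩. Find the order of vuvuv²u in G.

Compute successive powers until reaching e:
  (vuvuv²u)¹ = vuvuv²u, (vuvuv²u)² = uvuv²uv², (vuvuv²u)³ = e.
The smallest positive k with (vuvuv²u)ᵏ = e is 3.

Answer: 3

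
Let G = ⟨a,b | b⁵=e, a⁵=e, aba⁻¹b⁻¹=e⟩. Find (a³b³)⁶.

Compute successive powers of (a³b³), reducing at each step:
  (a³b³)²: (a³b³) · a³ = ab³;   (ab³) · b³ = ab
  (a³b³)³: (ab) · a³ = a⁴b;   (a⁴b) · b³ = a⁴b⁴
  (a³b³)⁴: (a⁴b⁴) · a³ = a²b⁴;   (a²b⁴) · b³ = a²b²
  (a³b³)⁵: (a²b²) · a³ = b²;   (b²) · b³ = e
  (a³b³)⁶: e · a³ = a³;   (a³) · b³ = a³b³

Answer: a³b³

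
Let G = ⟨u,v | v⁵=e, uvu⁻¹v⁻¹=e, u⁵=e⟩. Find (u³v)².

Compute successive powers of (u³v), reducing at each step:
  (u³v)²: (u³v) · u³ = uv;   (uv) · v = uv²

Answer: uv²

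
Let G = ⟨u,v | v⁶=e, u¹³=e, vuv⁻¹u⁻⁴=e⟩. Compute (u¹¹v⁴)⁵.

Compute successive powers of (u¹¹v⁴), reducing at each step:
  (u¹¹v⁴)²: (u¹¹v⁴) · u¹¹ = u⁶v⁴;   (u⁶v⁴) · v⁴ = u⁶v²
  (u¹¹v⁴)³: (u⁶v²) · u¹¹ = v²;   (v²) · v⁴ = e
  (u¹¹v⁴)⁴: e · u¹¹ = u¹¹;   (u¹¹) · v⁴ = u¹¹v⁴
  (u¹¹v⁴)⁵: (u¹¹v⁴) · u¹¹ = u⁶v⁴;   (u⁶v⁴) · v⁴ = u⁶v²

Answer: u⁶v²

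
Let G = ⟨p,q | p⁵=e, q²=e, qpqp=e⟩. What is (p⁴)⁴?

Compute successive powers of (p⁴), reducing at each step:
  (p⁴)²: (p⁴) · p⁴ = p³
  (p⁴)³: (p³) · p⁴ = p²
  (p⁴)⁴: (p²) · p⁴ = p

Answer: p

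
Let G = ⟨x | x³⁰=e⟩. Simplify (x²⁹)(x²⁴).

Compute (x²⁹) · (x²⁴) by multiplying left to right and reducing via the relations at each step:
  (x²⁹) · x²⁴ = x²³

Answer: x²³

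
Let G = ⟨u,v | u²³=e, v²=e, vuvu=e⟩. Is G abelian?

u·v = uv but v·u = u²²v, so u·v ≠ v·u and G is not abelian.

Answer: No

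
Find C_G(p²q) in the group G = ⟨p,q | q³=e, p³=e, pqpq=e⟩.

⟨p²q⟩ ⊆ C_G(p²q) since powers of p²q commute with p²q; so |C_G(p²q)| ≥ |⟨p²q⟩| = 3.
By orbit–stabilizer, |C_G(p²q)| = |G| / |conj. class of p²q| = 12 / 4 = 3.
The 3 elements commuting with p²q are {e, p²q, q²p}.

Answer: {e, p²q, q²p}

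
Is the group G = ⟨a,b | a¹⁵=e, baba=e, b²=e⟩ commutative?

a·b = ab but b·a = a¹⁴b, so a·b ≠ b·a and G is not abelian.

Answer: No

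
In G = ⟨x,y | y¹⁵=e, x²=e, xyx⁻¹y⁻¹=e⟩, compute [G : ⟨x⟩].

First find ord(x) by computing successive powers:
  x¹ = x, x² = e.
So |⟨x⟩| = ord(x) = 2. With |G| = 30, by Lagrange [G : ⟨x⟩] = 30/2 = 15.

Answer: 15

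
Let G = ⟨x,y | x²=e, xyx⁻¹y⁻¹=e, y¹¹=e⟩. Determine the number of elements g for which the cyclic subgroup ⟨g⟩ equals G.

G is cyclic of order 22. An element generates G iff its order is 22, and a cyclic group of order 22 has exactly φ(22) = 10 such elements.

Answer: 10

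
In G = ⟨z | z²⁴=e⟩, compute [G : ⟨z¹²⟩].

First find ord(z¹²) by computing successive powers:
  (z¹²)¹ = z¹², (z¹²)² = e.
So |⟨z¹²⟩| = ord(z¹²) = 2. With |G| = 24, by Lagrange [G : ⟨z¹²⟩] = 24/2 = 12.

Answer: 12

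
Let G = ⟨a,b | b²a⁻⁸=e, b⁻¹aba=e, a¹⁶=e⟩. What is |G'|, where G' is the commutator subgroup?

G' = [G, G] is generated by all commutators. The generator-pair commutators are: [a, b] = a².
The subgroup they normally generate is {e, a², a⁴, a⁶, a⁸, a¹⁰, a¹², a¹⁴}, of order 8.
Check: |G/G'| = 32/8 = 4 is the order of the abelianisation.

Answer: 8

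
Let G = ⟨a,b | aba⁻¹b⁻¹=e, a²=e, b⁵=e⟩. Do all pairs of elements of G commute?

Each pair of generators commutes: a·b = ab = b·a. Since the generators pairwise commute, every element of G commutes with every other, so G is abelian.

Answer: Yes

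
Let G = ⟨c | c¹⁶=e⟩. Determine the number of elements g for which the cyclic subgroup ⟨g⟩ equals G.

G is cyclic of order 16. An element generates G iff its order is 16, and a cyclic group of order 16 has exactly φ(16) = 8 such elements.

Answer: 8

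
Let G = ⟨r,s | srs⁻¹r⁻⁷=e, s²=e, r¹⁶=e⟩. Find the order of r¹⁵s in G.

Compute successive powers until reaching e:
  (r¹⁵s)¹ = r¹⁵s, (r¹⁵s)² = r⁸, (r¹⁵s)³ = r⁷s, (r¹⁵s)⁴ = e.
The smallest positive k with (r¹⁵s)ᵏ = e is 4.

Answer: 4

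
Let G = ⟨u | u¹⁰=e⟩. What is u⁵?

Compute successive powers of u, reducing at each step:
  u²: u · u = u²
  u³: (u²) · u = u³
  u⁴: (u³) · u = u⁴
  u⁵: (u⁴) · u = u⁵

Answer: u⁵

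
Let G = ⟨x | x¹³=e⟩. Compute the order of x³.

Compute successive powers until reaching e:
  (x³)¹ = x³, (x³)² = x⁶, (x³)³ = x⁹, (x³)⁴ = x¹², (x³)⁵ = x², (x³)⁶ = x⁵, (x³)⁷ = x⁸, (x³)⁸ = x¹¹, (x³)⁹ = x, (x³)¹⁰ = x⁴, (x³)¹¹ = x⁷, (x³)¹² = x¹⁰, (x³)¹³ = e.
The smallest positive k with (x³)ᵏ = e is 13.

Answer: 13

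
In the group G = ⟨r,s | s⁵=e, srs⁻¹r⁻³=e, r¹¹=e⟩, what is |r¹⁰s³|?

Compute successive powers until reaching e:
  (r¹⁰s³)¹ = r¹⁰s³, (r¹⁰s³)² = r⁵s, (r¹⁰s³)³ = r²s⁴, (r¹⁰s³)⁴ = r⁹s², (r¹⁰s³)⁵ = e.
The smallest positive k with (r¹⁰s³)ᵏ = e is 5.

Answer: 5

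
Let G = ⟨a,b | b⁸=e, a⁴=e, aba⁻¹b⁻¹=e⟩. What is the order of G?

Enumerate words in the generators, reducing via the relations: the distinct elements are
  {a, b, e, ab, a², a³, b², b³, b⁴, b⁵, b⁶, b⁷, ab², ab³, ab⁴, ab⁵, ab⁶, ab⁷, a²b, a³b, a²b², a²b³, a²b⁴, a²b⁵, a²b⁶, a²b⁷, a³b², a³b³, a³b⁴, a³b⁵, a³b⁶, a³b⁷}.
No further products give new elements, so |G| = 32.

Answer: 32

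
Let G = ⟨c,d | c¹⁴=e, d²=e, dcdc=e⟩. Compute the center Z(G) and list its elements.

An element z ∈ Z(G) iff z commutes with every generator.
For example c⁷ is central: (c⁷)·c = c⁸ = c·(c⁷); (c⁷)·d = c⁷d = d·(c⁷).
Whereas c ∉ Z(G) since c·d = cd ≠ c¹³d = d·c.
Checking each of the 28 elements this way gives Z(G) = {e, c⁷}, of order 2.

Answer: {e, c⁷}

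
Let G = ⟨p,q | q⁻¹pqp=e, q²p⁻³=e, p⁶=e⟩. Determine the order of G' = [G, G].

G' = [G, G] is generated by all commutators. The generator-pair commutators are: [p, q] = p².
The subgroup they normally generate is {e, p², p⁴}, of order 3.
Check: |G/G'| = 12/3 = 4 is the order of the abelianisation.

Answer: 3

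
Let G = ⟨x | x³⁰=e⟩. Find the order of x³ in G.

Compute successive powers until reaching e:
  (x³)¹ = x³, (x³)² = x⁶, (x³)³ = x⁹, (x³)⁴ = x¹², (x³)⁵ = x¹⁵, (x³)⁶ = x¹⁸, (x³)⁷ = x²¹, (x³)⁸ = x²⁴, (x³)⁹ = x²⁷, (x³)¹⁰ = e.
The smallest positive k with (x³)ᵏ = e is 10.

Answer: 10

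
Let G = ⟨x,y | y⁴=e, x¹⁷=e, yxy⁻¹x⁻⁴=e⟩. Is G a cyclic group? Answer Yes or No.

Every cyclic group is abelian. But x·y = xy while y·x = x⁴y, so x·y ≠ y·x and G is not abelian. Hence G is not cyclic.

Answer: No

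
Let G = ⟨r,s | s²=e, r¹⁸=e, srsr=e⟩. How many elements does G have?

Enumerate words in the generators, reducing via the relations: the distinct elements are
  {e, r, s, rs, r², r³, r⁴, r⁵, r⁶, r⁷, r⁸, r⁹, r²s, r³s, r¹², r¹³, r¹¹, r¹⁰, r¹⁴, r¹⁵, r¹⁶, r¹⁷, r⁴s, r⁵s, r⁶s, r⁷s, r⁸s, r⁹s, r¹²s, r¹³s, r¹¹s, r¹⁰s, r¹⁴s, r¹⁵s, r¹⁶s, r¹⁷s}.
No further products give new elements, so |G| = 36.

Answer: 36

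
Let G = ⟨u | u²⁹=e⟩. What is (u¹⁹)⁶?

Compute successive powers of (u¹⁹), reducing at each step:
  (u¹⁹)²: (u¹⁹) · u¹⁹ = u⁹
  (u¹⁹)³: (u⁹) · u¹⁹ = u²⁸
  (u¹⁹)⁴: (u²⁸) · u¹⁹ = u¹⁸
  (u¹⁹)⁵: (u¹⁸) · u¹⁹ = u⁸
  (u¹⁹)⁶: (u⁸) · u¹⁹ = u²⁷

Answer: u²⁷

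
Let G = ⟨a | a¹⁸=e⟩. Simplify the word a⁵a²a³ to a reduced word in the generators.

Multiply left to right, reducing at each step:
  (a⁵) · a² = a⁷
  (a⁷) · a³ = a¹⁰

Answer: a¹⁰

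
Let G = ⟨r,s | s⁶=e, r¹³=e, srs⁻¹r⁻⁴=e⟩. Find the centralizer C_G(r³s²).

⟨r³s²⟩ ⊆ C_G(r³s²) since powers of r³s² commute with r³s²; so |C_G(r³s²)| ≥ |⟨r³s²⟩| = 3.
By orbit–stabilizer, |C_G(r³s²)| = |G| / |conj. class of r³s²| = 78 / 13 = 6.
The 6 elements commuting with r³s² are {e, r³s², r⁷s⁵, r¹¹s, r¹⁰s³, r¹²s⁴}.

Answer: {e, r³s², r⁷s⁵, r¹¹s, r¹⁰s³, r¹²s⁴}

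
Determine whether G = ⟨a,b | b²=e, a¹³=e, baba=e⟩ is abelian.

a·b = ab but b·a = a¹²b, so a·b ≠ b·a and G is not abelian.

Answer: No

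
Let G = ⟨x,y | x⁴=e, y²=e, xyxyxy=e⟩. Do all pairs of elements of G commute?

x·y = xy but y·x = yx, so x·y ≠ y·x and G is not abelian.

Answer: No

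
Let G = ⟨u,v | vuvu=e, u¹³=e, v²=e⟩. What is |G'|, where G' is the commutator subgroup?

G' = [G, G] is generated by all commutators. The generator-pair commutators are: [u, v] = u².
The subgroup they normally generate is {e, u, u², u³, u⁴, u⁵, u⁶, u⁷, u⁸, u⁹, u¹⁰, u¹¹, u¹²}, of order 13.
Check: |G/G'| = 26/13 = 2 is the order of the abelianisation.

Answer: 13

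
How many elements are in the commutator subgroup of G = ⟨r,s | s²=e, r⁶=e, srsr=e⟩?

G' = [G, G] is generated by all commutators. The generator-pair commutators are: [r, s] = r².
The subgroup they normally generate is {e, r², r⁴}, of order 3.
Check: |G/G'| = 12/3 = 4 is the order of the abelianisation.

Answer: 3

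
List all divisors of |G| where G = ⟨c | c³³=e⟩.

|G| = 33 = 3 · 11. By Lagrange's theorem the order of any subgroup divides 33; the divisors of 33 are 1, 3, 11, 33.

Answer: 1, 3, 11, 33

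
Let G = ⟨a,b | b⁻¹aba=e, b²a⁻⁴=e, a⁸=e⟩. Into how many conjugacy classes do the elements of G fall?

The conjugacy classes (representative and size) are:
  [e] (size 1), [a⁷] (size 2), [a⁶] (size 2), [a³] (size 2), [a⁴] (size 1), [a²b⁻¹] (size 4), [a³b⁻¹] (size 4).
Class equation: 1 + 2 + 2 + 2 + 1 + 4 + 4 = 16 = |G|. So G has 7 conjugacy classes.

Answer: 7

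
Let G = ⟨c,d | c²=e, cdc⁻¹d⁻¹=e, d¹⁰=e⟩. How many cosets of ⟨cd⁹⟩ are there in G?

First find ord(cd⁹) by computing successive powers:
  (cd⁹)¹ = cd⁹, (cd⁹)² = d⁸, (cd⁹)³ = cd⁷, (cd⁹)⁴ = d⁶, (cd⁹)⁵ = cd⁵, (cd⁹)⁶ = d⁴, (cd⁹)⁷ = cd³, (cd⁹)⁸ = d², (cd⁹)⁹ = cd, (cd⁹)¹⁰ = e.
So |⟨cd⁹⟩| = ord(cd⁹) = 10. With |G| = 20, by Lagrange [G : ⟨cd⁹⟩] = 20/10 = 2.

Answer: 2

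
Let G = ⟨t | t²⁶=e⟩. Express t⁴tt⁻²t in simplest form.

Multiply left to right, reducing at each step:
  (t⁴) · t = t⁵
  (t⁵) · t⁻² = t³
  (t³) · t = t⁴

Answer: t⁴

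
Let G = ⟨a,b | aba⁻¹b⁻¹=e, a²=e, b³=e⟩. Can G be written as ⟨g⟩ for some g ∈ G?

|G| = 6. The element ab has order 6 (its powers give 6 distinct elements), so ⟨ab⟩ = G and G is cyclic.

Answer: Yes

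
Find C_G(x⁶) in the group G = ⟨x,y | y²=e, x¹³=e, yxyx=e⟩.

⟨x⁶⟩ ⊆ C_G(x⁶) since powers of x⁶ commute with x⁶; so |C_G(x⁶)| ≥ |⟨x⁶⟩| = 13.
By orbit–stabilizer, |C_G(x⁶)| = |G| / |conj. class of x⁶| = 26 / 2 = 13.
The 13 elements commuting with x⁶ are {e, x, x², x³, x⁴, x⁵, x⁶, x⁷, x⁸, x⁹, x¹⁰, x¹¹, x¹²}.

Answer: {e, x, x², x³, x⁴, x⁵, x⁶, x⁷, x⁸, x⁹, x¹⁰, x¹¹, x¹²}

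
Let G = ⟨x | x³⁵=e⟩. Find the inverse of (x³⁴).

The order of (x³⁴) is 35 (smallest k with (x³⁴)ᵏ = e), so (x³⁴)⁻¹ = (x³⁴)³⁴ = x.
Check: (x³⁴) · x → (x³⁴) · x = e, giving e as required.

Answer: x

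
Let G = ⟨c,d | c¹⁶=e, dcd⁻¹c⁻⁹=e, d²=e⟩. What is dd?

Compute d · d by multiplying left to right and reducing via the relations at each step:
  d · d = e

Answer: e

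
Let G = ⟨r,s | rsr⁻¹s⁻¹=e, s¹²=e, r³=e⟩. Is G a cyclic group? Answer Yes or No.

|G| = 36, but the maximum element order in G is 12 < 36. No single element generates all of G, so G is not cyclic.

Answer: No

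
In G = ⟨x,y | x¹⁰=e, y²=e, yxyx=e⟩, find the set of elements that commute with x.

⟨x⟩ ⊆ C_G(x) since powers of x commute with x; so |C_G(x)| ≥ |⟨x⟩| = 10.
By orbit–stabilizer, |C_G(x)| = |G| / |conj. class of x| = 20 / 2 = 10.
The 10 elements commuting with x are {e, x, x², x³, x⁴, x⁵, x⁶, x⁷, x⁸, x⁹}.

Answer: {e, x, x², x³, x⁴, x⁵, x⁶, x⁷, x⁸, x⁹}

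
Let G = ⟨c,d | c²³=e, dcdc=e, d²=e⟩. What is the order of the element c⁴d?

Compute successive powers until reaching e:
  (c⁴d)¹ = c⁴d, (c⁴d)² = e.
The smallest positive k with (c⁴d)ᵏ = e is 2.

Answer: 2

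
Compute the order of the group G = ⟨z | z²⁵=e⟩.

G is generated by a single element, so G is cyclic. The relator gives z²⁵ = e and no smaller power is forced to be e, so the 25 powers {e, z, z², z³, z⁴, z⁵, z⁶, z⁷, z⁸, z⁹, z²², z²³, z²¹, z²⁰, z²⁴, z¹², z¹³, z¹¹, z¹⁰, z¹⁴, z¹⁵, z¹⁶, z¹⁷, z¹⁸, z¹⁹} are distinct. Hence |G| = 25.

Answer: 25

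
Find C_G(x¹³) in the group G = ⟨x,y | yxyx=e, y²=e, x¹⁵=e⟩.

⟨x¹³⟩ ⊆ C_G(x¹³) since powers of x¹³ commute with x¹³; so |C_G(x¹³)| ≥ |⟨x¹³⟩| = 15.
By orbit–stabilizer, |C_G(x¹³)| = |G| / |conj. class of x¹³| = 30 / 2 = 15.
The 15 elements commuting with x¹³ are {e, x, x², x³, x⁴, x⁵, x⁶, x⁷, x⁸, x⁹, x¹⁰, x¹¹, x¹², x¹³, x¹⁴}.

Answer: {e, x, x², x³, x⁴, x⁵, x⁶, x⁷, x⁸, x⁹, x¹⁰, x¹¹, x¹², x¹³, x¹⁴}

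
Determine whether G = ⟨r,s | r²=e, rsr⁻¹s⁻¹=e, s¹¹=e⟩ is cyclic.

|G| = 22. The element rs has order 22 (its powers give 22 distinct elements), so ⟨rs⟩ = G and G is cyclic.

Answer: Yes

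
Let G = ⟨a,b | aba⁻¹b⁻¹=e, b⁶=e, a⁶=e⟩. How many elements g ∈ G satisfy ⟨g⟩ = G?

⟨g⟩ = G would require ord(g) = |G| = 36, but the maximum element order in G is 6 < 36. So G is not cyclic and no single element generates it: the count is 0.

Answer: 0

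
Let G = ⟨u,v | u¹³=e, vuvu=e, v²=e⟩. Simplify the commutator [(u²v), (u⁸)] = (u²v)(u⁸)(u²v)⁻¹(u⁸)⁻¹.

[(u²v), (u⁸)] = (u²v)·(u⁸)·(u²v)⁻¹·(u⁸)⁻¹.
  (u²v) · (u⁸) = u⁷v
  (u⁷v) · (u²v) = u⁵
  (u⁵) · (u⁵) = u¹⁰

Answer: u¹⁰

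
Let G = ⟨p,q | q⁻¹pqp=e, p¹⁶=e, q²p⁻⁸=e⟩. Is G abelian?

p·q = pq but q·p = p⁷q⁻¹, so p·q ≠ q·p and G is not abelian.

Answer: No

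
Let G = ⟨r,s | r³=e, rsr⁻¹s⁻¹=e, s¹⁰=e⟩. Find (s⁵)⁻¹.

The order of (s⁵) is 2 (smallest k with (s⁵)ᵏ = e), so (s⁵)⁻¹ = (s⁵)¹ = s⁵.
Check: (s⁵) · (s⁵) → (s⁵) · s⁵ = e, giving e as required.

Answer: s⁵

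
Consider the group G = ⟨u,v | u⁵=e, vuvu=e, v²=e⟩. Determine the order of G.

Enumerate words in the generators, reducing via the relations: the distinct elements are
  {e, u, v, uv, u², u³, u⁴, u²v, u³v, u⁴v}.
No further products give new elements, so |G| = 10.

Answer: 10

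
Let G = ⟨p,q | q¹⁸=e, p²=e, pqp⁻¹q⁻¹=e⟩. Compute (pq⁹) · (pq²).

Compute (pq⁹) · (pq²) by multiplying left to right and reducing via the relations at each step:
  (pq⁹) · p = q⁹
  (q⁹) · q² = q¹¹

Answer: q¹¹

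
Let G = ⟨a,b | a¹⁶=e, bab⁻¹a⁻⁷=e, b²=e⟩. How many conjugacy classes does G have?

The conjugacy classes (representative and size) are:
  [e] (size 1), [a] (size 2), [a¹⁴] (size 2), [a³] (size 2), [a⁴] (size 2), [a¹⁰] (size 2), [a⁸] (size 1), [a⁹] (size 2), [a¹¹] (size 2), [a¹⁰b] (size 8), [ab] (size 8).
Class equation: 1 + 2 + 2 + 2 + 2 + 2 + 1 + 2 + 2 + 8 + 8 = 32 = |G|. So G has 11 conjugacy classes.

Answer: 11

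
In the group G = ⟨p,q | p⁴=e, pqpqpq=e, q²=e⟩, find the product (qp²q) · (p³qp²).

Compute (qp²q) · (p³qp²) by multiplying left to right and reducing via the relations at each step:
  (qp²q) · p³ = pqp²q
  (pqp²q) · q = pqp²
  (pqp²) · p² = pq

Answer: pq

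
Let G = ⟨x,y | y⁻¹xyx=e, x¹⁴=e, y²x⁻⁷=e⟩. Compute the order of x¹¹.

Compute successive powers until reaching e:
  (x¹¹)¹ = x¹¹, (x¹¹)² = x⁸, (x¹¹)³ = x⁵, (x¹¹)⁴ = x², (x¹¹)⁵ = x¹³, (x¹¹)⁶ = x¹⁰, (x¹¹)⁷ = x⁷, (x¹¹)⁸ = x⁴, (x¹¹)⁹ = x, (x¹¹)¹⁰ = x¹², (x¹¹)¹¹ = x⁹, (x¹¹)¹² = x⁶, (x¹¹)¹³ = x³, (x¹¹)¹⁴ = e.
The smallest positive k with (x¹¹)ᵏ = e is 14.

Answer: 14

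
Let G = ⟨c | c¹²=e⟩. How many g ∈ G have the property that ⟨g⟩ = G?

G is cyclic of order 12. An element generates G iff its order is 12, and a cyclic group of order 12 has exactly φ(12) = 4 such elements.

Answer: 4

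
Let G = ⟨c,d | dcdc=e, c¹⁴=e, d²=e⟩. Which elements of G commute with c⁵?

⟨c⁵⟩ ⊆ C_G(c⁵) since powers of c⁵ commute with c⁵; so |C_G(c⁵)| ≥ |⟨c⁵⟩| = 14.
By orbit–stabilizer, |C_G(c⁵)| = |G| / |conj. class of c⁵| = 28 / 2 = 14.
The 14 elements commuting with c⁵ are {e, c, c², c³, c⁴, c⁵, c⁶, c⁷, c⁸, c⁹, c¹⁰, c¹¹, c¹², c¹³}.

Answer: {e, c, c², c³, c⁴, c⁵, c⁶, c⁷, c⁸, c⁹, c¹⁰, c¹¹, c¹², c¹³}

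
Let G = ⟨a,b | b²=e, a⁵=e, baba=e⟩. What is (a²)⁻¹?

The order of (a²) is 5 (smallest k with (a²)ᵏ = e), so (a²)⁻¹ = (a²)⁴ = a³.
Check: (a²) · (a³) → (a²) · a³ = e, giving e as required.

Answer: a³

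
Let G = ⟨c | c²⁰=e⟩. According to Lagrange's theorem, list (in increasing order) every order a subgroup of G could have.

|G| = 20 = 2² · 5. By Lagrange's theorem the order of any subgroup divides 20; the divisors of 20 are 1, 2, 4, 5, 10, 20.

Answer: 1, 2, 4, 5, 10, 20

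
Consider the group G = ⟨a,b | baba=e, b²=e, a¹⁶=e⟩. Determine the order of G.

Enumerate words in the generators, reducing via the relations: the distinct elements are
  {a, b, e, ab, a², a³, a⁴, a⁵, a⁶, a⁷, a⁸, a⁹, a²b, a³b, a¹², a¹³, a¹¹, a¹⁰, a¹⁴, a¹⁵, a⁴b, a⁵b, a⁶b, a⁷b, a⁸b, a⁹b, a¹²b, a¹³b, a¹¹b, a¹⁰b, a¹⁴b, a¹⁵b}.
No further products give new elements, so |G| = 32.

Answer: 32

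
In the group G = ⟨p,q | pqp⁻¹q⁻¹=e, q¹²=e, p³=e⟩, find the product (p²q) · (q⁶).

Compute (p²q) · (q⁶) by multiplying left to right and reducing via the relations at each step:
  (p²q) · q⁶ = p²q⁷

Answer: p²q⁷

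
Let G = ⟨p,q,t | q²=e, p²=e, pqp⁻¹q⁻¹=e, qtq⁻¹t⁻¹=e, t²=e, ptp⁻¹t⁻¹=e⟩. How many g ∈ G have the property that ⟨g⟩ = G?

⟨g⟩ = G would require ord(g) = |G| = 8, but the maximum element order in G is 2 < 8. So G is not cyclic and no single element generates it: the count is 0.

Answer: 0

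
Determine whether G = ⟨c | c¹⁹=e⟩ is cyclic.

|G| = 19. The element c has order 19 (its powers give 19 distinct elements), so ⟨c⟩ = G and G is cyclic.

Answer: Yes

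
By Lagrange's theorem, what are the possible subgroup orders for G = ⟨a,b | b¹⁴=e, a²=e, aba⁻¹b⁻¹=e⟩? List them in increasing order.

|G| = 28 = 2² · 7. By Lagrange's theorem the order of any subgroup divides 28; the divisors of 28 are 1, 2, 4, 7, 14, 28.

Answer: 1, 2, 4, 7, 14, 28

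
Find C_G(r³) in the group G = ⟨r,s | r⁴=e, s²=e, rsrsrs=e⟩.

⟨r³⟩ ⊆ C_G(r³) since powers of r³ commute with r³; so |C_G(r³)| ≥ |⟨r³⟩| = 4.
By orbit–stabilizer, |C_G(r³)| = |G| / |conj. class of r³| = 24 / 6 = 4.
The 4 elements commuting with r³ are {e, r, r², r³}.

Answer: {e, r, r², r³}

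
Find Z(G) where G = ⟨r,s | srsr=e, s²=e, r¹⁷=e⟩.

An element z ∈ Z(G) iff z commutes with every generator.
For example e is central: e·r = r = r·e; e·s = s = s·e.
Whereas r ∉ Z(G) since r·s = rs ≠ r¹⁶s = s·r.
Checking each of the 34 elements this way gives Z(G) = {e}, of order 1.

Answer: {e}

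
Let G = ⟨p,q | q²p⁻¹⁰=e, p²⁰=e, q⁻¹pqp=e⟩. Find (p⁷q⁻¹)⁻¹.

The order of (p⁷q⁻¹) is 4 (smallest k with (p⁷q⁻¹)ᵏ = e), so (p⁷q⁻¹)⁻¹ = (p⁷q⁻¹)³ = p⁷q.
Check: (p⁷q⁻¹) · (p⁷q) → (p⁷q⁻¹) · p⁷ = q⁻¹;   (q⁻¹) · q = e, giving e as required.

Answer: p⁷q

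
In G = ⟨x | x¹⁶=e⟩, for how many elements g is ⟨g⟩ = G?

G is cyclic of order 16. An element generates G iff its order is 16, and a cyclic group of order 16 has exactly φ(16) = 8 such elements.

Answer: 8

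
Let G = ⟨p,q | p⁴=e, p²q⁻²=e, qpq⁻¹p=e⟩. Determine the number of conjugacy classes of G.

The conjugacy classes (representative and size) are:
  [e] (size 1), [p³] (size 2), [p²] (size 1), [q⁻¹] (size 2), [pq] (size 2).
Class equation: 1 + 2 + 1 + 2 + 2 = 8 = |G|. So G has 5 conjugacy classes.

Answer: 5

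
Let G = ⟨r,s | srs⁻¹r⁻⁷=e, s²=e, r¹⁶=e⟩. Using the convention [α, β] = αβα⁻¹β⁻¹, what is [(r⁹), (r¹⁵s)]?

[(r⁹), (r¹⁵s)] = (r⁹)·(r¹⁵s)·(r⁹)⁻¹·(r¹⁵s)⁻¹.
  (r⁹) · (r¹⁵s) = r⁸s
  (r⁸s) · (r⁷) = r⁹s
  (r⁹s) · (r⁷s) = r¹⁰

Answer: r¹⁰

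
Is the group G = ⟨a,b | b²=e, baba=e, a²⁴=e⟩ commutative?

a·b = ab but b·a = a²³b, so a·b ≠ b·a and G is not abelian.

Answer: No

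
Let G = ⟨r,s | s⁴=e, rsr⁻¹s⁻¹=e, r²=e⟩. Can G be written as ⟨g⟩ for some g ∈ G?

|G| = 8, but the maximum element order in G is 4 < 8. No single element generates all of G, so G is not cyclic.

Answer: No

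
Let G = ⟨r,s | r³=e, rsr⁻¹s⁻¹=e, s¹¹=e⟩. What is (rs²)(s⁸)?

Compute (rs²) · (s⁸) by multiplying left to right and reducing via the relations at each step:
  (rs²) · s⁸ = rs¹⁰

Answer: rs¹⁰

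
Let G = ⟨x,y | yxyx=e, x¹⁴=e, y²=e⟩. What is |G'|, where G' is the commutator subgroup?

G' = [G, G] is generated by all commutators. The generator-pair commutators are: [x, y] = x².
The subgroup they normally generate is {e, x², x⁴, x⁶, x⁸, x¹⁰, x¹²}, of order 7.
Check: |G/G'| = 28/7 = 4 is the order of the abelianisation.

Answer: 7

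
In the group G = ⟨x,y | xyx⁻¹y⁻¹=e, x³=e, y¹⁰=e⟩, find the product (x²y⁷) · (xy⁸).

Compute (x²y⁷) · (xy⁸) by multiplying left to right and reducing via the relations at each step:
  (x²y⁷) · x = y⁷
  (y⁷) · y⁸ = y⁵

Answer: y⁵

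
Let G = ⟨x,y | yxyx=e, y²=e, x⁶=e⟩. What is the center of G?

An element z ∈ Z(G) iff z commutes with every generator.
For example x³ is central: (x³)·x = x⁴ = x·(x³); (x³)·y = x³y = y·(x³).
Whereas x ∉ Z(G) since x·y = xy ≠ x⁵y = y·x.
Checking each of the 12 elements this way gives Z(G) = {e, x³}, of order 2.

Answer: {e, x³}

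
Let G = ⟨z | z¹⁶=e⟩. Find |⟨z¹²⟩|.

|⟨z¹²⟩| equals the order of z¹². Compute successive powers until reaching e:
  (z¹²)¹ = z¹², (z¹²)² = z⁸, (z¹²)³ = z⁴, (z¹²)⁴ = e.
The smallest positive k with (z¹²)ᵏ = e is 4, so |⟨z¹²⟩| = 4.

Answer: 4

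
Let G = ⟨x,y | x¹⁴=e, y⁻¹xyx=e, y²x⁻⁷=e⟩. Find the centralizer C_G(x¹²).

⟨x¹²⟩ ⊆ C_G(x¹²) since powers of x¹² commute with x¹²; so |C_G(x¹²)| ≥ |⟨x¹²⟩| = 7.
By orbit–stabilizer, |C_G(x¹²)| = |G| / |conj. class of x¹²| = 28 / 2 = 14.
The 14 elements commuting with x¹² are {e, x, x², x³, x⁴, x⁵, x⁶, x⁷, x⁸, x⁹, x¹⁰, x¹¹, x¹², x¹³}.

Answer: {e, x, x², x³, x⁴, x⁵, x⁶, x⁷, x⁸, x⁹, x¹⁰, x¹¹, x¹², x¹³}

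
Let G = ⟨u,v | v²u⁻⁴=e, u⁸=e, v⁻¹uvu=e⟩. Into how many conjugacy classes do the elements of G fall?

The conjugacy classes (representative and size) are:
  [e] (size 1), [u⁷] (size 2), [u⁶] (size 2), [u³] (size 2), [u⁴] (size 1), [u²v⁻¹] (size 4), [u³v⁻¹] (size 4).
Class equation: 1 + 2 + 2 + 2 + 1 + 4 + 4 = 16 = |G|. So G has 7 conjugacy classes.

Answer: 7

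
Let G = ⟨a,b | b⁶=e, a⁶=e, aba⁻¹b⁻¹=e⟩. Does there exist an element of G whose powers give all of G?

|G| = 36, but the maximum element order in G is 6 < 36. No single element generates all of G, so G is not cyclic.

Answer: No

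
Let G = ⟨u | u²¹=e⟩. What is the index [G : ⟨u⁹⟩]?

First find ord(u⁹) by computing successive powers:
  (u⁹)¹ = u⁹, (u⁹)² = u¹⁸, (u⁹)³ = u⁶, (u⁹)⁴ = u¹⁵, (u⁹)⁵ = u³, (u⁹)⁶ = u¹², (u⁹)⁷ = e.
So |⟨u⁹⟩| = ord(u⁹) = 7. With |G| = 21, by Lagrange [G : ⟨u⁹⟩] = 21/7 = 3.

Answer: 3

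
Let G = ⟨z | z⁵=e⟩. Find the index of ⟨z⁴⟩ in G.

First find ord(z⁴) by computing successive powers:
  (z⁴)¹ = z⁴, (z⁴)² = z³, (z⁴)³ = z², (z⁴)⁴ = z, (z⁴)⁵ = e.
So |⟨z⁴⟩| = ord(z⁴) = 5. With |G| = 5, by Lagrange [G : ⟨z⁴⟩] = 5/5 = 1.

Answer: 1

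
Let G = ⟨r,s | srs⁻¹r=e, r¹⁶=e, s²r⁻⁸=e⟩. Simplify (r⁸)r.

Compute (r⁸) · r by multiplying left to right and reducing via the relations at each step:
  (r⁸) · r = r⁹

Answer: r⁹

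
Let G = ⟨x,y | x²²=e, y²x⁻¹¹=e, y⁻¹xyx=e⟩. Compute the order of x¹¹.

Compute successive powers until reaching e:
  (x¹¹)¹ = x¹¹, (x¹¹)² = e.
The smallest positive k with (x¹¹)ᵏ = e is 2.

Answer: 2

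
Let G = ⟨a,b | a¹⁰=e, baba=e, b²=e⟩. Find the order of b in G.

Compute successive powers until reaching e:
  b¹ = b, b² = e.
The smallest positive k with bᵏ = e is 2.

Answer: 2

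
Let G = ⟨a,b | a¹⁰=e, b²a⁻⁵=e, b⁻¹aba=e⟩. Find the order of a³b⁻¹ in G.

Compute successive powers until reaching e:
  (a³b⁻¹)¹ = a³b⁻¹, (a³b⁻¹)² = a⁵, (a³b⁻¹)³ = a³b, (a³b⁻¹)⁴ = e.
The smallest positive k with (a³b⁻¹)ᵏ = e is 4.

Answer: 4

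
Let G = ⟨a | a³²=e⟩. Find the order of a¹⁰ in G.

Compute successive powers until reaching e:
  (a¹⁰)¹ = a¹⁰, (a¹⁰)² = a²⁰, (a¹⁰)³ = a³⁰, (a¹⁰)⁴ = a⁸, (a¹⁰)⁵ = a¹⁸, (a¹⁰)⁶ = a²⁸, (a¹⁰)⁷ = a⁶, (a¹⁰)⁸ = a¹⁶, (a¹⁰)⁹ = a²⁶, (a¹⁰)¹⁰ = a⁴, (a¹⁰)¹¹ = a¹⁴, (a¹⁰)¹² = a²⁴, (a¹⁰)¹³ = a², (a¹⁰)¹⁴ = a¹², (a¹⁰)¹⁵ = a²², (a¹⁰)¹⁶ = e.
The smallest positive k with (a¹⁰)ᵏ = e is 16.

Answer: 16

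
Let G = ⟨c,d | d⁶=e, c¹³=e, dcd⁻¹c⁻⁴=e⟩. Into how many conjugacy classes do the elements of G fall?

The conjugacy classes (representative and size) are:
  [e] (size 1), [c⁴] (size 6), [c¹¹] (size 6), [c⁷d] (size 13), [c⁸d²] (size 13), [c¹²d³] (size 13), [c⁵d⁴] (size 13), [c¹¹d⁵] (size 13).
Class equation: 1 + 6 + 6 + 13 + 13 + 13 + 13 + 13 = 78 = |G|. So G has 8 conjugacy classes.

Answer: 8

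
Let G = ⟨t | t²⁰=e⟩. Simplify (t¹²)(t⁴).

Compute (t¹²) · (t⁴) by multiplying left to right and reducing via the relations at each step:
  (t¹²) · t⁴ = t¹⁶

Answer: t¹⁶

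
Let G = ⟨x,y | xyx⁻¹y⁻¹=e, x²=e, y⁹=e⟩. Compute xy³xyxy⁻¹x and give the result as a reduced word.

Multiply left to right, reducing at each step:
  x · y³ = xy³
  (xy³) · x = y³
  (y³) · y = y⁴
  (y⁴) · x = xy⁴
  (xy⁴) · y⁻¹ = xy³
  (xy³) · x = y³

Answer: y³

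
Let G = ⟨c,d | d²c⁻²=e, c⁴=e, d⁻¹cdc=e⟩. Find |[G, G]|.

G' = [G, G] is generated by all commutators. The generator-pair commutators are: [c, d] = c².
The subgroup they normally generate is {e, c²}, of order 2.
Check: |G/G'| = 8/2 = 4 is the order of the abelianisation.

Answer: 2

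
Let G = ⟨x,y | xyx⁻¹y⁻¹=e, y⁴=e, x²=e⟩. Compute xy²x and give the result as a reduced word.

Multiply left to right, reducing at each step:
  x · y² = xy²
  (xy²) · x = y²

Answer: y²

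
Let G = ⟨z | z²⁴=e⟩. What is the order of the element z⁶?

Compute successive powers until reaching e:
  (z⁶)¹ = z⁶, (z⁶)² = z¹², (z⁶)³ = z¹⁸, (z⁶)⁴ = e.
The smallest positive k with (z⁶)ᵏ = e is 4.

Answer: 4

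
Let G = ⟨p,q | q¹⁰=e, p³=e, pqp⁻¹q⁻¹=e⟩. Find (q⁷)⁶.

Compute successive powers of (q⁷), reducing at each step:
  (q⁷)²: (q⁷) · q⁷ = q⁴
  (q⁷)³: (q⁴) · q⁷ = q
  (q⁷)⁴: q · q⁷ = q⁸
  (q⁷)⁵: (q⁸) · q⁷ = q⁵
  (q⁷)⁶: (q⁵) · q⁷ = q²

Answer: q²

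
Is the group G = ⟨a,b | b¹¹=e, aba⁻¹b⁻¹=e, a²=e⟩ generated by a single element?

|G| = 22. The element ab has order 22 (its powers give 22 distinct elements), so ⟨ab⟩ = G and G is cyclic.

Answer: Yes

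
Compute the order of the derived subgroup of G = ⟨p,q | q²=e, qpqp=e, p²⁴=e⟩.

G' = [G, G] is generated by all commutators. The generator-pair commutators are: [p, q] = p².
The subgroup they normally generate is {e, p², p⁴, p⁶, p⁸, p¹⁰, p¹², p¹⁴, p¹⁶, p¹⁸, p²⁰, p²²}, of order 12.
Check: |G/G'| = 48/12 = 4 is the order of the abelianisation.

Answer: 12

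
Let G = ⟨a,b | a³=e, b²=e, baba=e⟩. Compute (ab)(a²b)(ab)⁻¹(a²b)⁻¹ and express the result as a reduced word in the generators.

[(ab), (a²b)] = (ab)·(a²b)·(ab)⁻¹·(a²b)⁻¹.
  (ab) · (a²b) = a²
  (a²) · (ab) = b
  b · (a²b) = a

Answer: a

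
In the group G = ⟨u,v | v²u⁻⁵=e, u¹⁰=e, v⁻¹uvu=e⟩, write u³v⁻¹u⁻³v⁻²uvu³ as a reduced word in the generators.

Multiply left to right, reducing at each step:
  (u³) · v⁻¹ = u³v⁻¹
  (u³v⁻¹) · u⁻³ = uv
  (uv) · v⁻² = uv⁻¹
  (uv⁻¹) · u = v⁻¹
  (v⁻¹) · v = e
  e · u³ = u³

Answer: u³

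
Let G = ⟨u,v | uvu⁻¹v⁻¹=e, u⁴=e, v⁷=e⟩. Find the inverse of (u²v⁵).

The order of (u²v⁵) is 14 (smallest k with (u²v⁵)ᵏ = e), so (u²v⁵)⁻¹ = (u²v⁵)¹³ = u²v².
Check: (u²v⁵) · (u²v²) → (u²v⁵) · u² = v⁵;   (v⁵) · v² = e, giving e as required.

Answer: u²v²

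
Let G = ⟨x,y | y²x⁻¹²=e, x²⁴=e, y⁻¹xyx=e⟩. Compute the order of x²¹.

Compute successive powers until reaching e:
  (x²¹)¹ = x²¹, (x²¹)² = x¹⁸, (x²¹)³ = x¹⁵, (x²¹)⁴ = x¹², (x²¹)⁵ = x⁹, (x²¹)⁶ = x⁶, (x²¹)⁷ = x³, (x²¹)⁸ = e.
The smallest positive k with (x²¹)ᵏ = e is 8.

Answer: 8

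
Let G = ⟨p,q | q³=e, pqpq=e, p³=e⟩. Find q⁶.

Compute successive powers of q, reducing at each step:
  q²: q · q = q²
  q³: (q²) · q = e
  q⁴: e · q = q
  q⁵: q · q = q²
  q⁶: (q²) · q = e

Answer: e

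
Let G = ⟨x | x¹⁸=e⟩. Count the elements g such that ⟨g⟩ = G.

G is cyclic of order 18. An element generates G iff its order is 18, and a cyclic group of order 18 has exactly φ(18) = 6 such elements.

Answer: 6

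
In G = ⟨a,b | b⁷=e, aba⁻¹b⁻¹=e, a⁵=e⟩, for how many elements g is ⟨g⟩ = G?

G is cyclic of order 35. An element generates G iff its order is 35, and a cyclic group of order 35 has exactly φ(35) = 24 such elements.

Answer: 24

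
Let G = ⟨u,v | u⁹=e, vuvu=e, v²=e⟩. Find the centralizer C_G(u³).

⟨u³⟩ ⊆ C_G(u³) since powers of u³ commute with u³; so |C_G(u³)| ≥ |⟨u³⟩| = 3.
By orbit–stabilizer, |C_G(u³)| = |G| / |conj. class of u³| = 18 / 2 = 9.
The 9 elements commuting with u³ are {e, u, u², u³, u⁴, u⁵, u⁶, u⁷, u⁸}.

Answer: {e, u, u², u³, u⁴, u⁵, u⁶, u⁷, u⁸}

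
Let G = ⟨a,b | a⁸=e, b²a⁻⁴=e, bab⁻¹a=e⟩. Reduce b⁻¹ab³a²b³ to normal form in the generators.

Multiply left to right, reducing at each step:
  (b⁻¹) · a = a³b
  (a³b) · b³ = a³
  (a³) · a² = a⁵
  (a⁵) · b³ = ab

Answer: ab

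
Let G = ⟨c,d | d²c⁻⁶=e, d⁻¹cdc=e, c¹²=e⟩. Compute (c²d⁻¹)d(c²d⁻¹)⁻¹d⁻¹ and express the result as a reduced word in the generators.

[(c²d⁻¹), d] = (c²d⁻¹)·d·(c²d⁻¹)⁻¹·d⁻¹.
  (c²d⁻¹) · d = c²
  (c²) · (c²d) = c⁴d
  (c⁴d) · (d⁻¹) = c⁴

Answer: c⁴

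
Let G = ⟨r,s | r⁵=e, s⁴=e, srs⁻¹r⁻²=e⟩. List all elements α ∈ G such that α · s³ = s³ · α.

⟨s³⟩ ⊆ C_G(s³) since powers of s³ commute with s³; so |C_G(s³)| ≥ |⟨s³⟩| = 4.
By orbit–stabilizer, |C_G(s³)| = |G| / |conj. class of s³| = 20 / 5 = 4.
The 4 elements commuting with s³ are {e, s, s², s³}.

Answer: {e, s, s², s³}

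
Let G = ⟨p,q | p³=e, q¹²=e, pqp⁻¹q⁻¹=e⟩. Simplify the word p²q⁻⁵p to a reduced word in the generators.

Multiply left to right, reducing at each step:
  (p²) · q⁻⁵ = p²q⁷
  (p²q⁷) · p = q⁷

Answer: q⁷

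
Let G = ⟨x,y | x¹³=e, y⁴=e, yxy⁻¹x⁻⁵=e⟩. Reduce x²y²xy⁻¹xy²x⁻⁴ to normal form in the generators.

Multiply left to right, reducing at each step:
  (x²) · y² = x²y²
  (x²y²) · x = xy²
  (xy²) · y⁻¹ = xy
  (xy) · x = x⁶y
  (x⁶y) · y² = x⁶y³
  (x⁶y³) · x⁻⁴ = y³

Answer: y³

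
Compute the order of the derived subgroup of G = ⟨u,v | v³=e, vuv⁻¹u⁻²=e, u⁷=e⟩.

G' = [G, G] is generated by all commutators. The generator-pair commutators are: [u, v] = u⁶.
The subgroup they normally generate is {e, u, u², u³, u⁴, u⁵, u⁶}, of order 7.
Check: |G/G'| = 21/7 = 3 is the order of the abelianisation.

Answer: 7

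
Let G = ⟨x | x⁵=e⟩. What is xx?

Compute x · x by multiplying left to right and reducing via the relations at each step:
  x · x = x²

Answer: x²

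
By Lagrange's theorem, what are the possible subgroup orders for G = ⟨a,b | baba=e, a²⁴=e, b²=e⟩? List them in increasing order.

|G| = 48 = 2⁴ · 3. By Lagrange's theorem the order of any subgroup divides 48; the divisors of 48 are 1, 2, 3, 4, 6, 8, 12, 16, 24, 48.

Answer: 1, 2, 3, 4, 6, 8, 12, 16, 24, 48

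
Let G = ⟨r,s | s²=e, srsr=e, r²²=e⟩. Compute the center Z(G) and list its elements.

An element z ∈ Z(G) iff z commutes with every generator.
For example r¹¹ is central: (r¹¹)·r = r¹² = r·(r¹¹); (r¹¹)·s = r¹¹s = s·(r¹¹).
Whereas r ∉ Z(G) since r·s = rs ≠ r²¹s = s·r.
Checking each of the 44 elements this way gives Z(G) = {e, r¹¹}, of order 2.

Answer: {e, r¹¹}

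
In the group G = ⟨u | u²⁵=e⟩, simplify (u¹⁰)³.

Compute successive powers of (u¹⁰), reducing at each step:
  (u¹⁰)²: (u¹⁰) · u¹⁰ = u²⁰
  (u¹⁰)³: (u²⁰) · u¹⁰ = u⁵

Answer: u⁵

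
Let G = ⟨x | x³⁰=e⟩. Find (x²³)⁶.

Compute successive powers of (x²³), reducing at each step:
  (x²³)²: (x²³) · x²³ = x¹⁶
  (x²³)³: (x¹⁶) · x²³ = x⁹
  (x²³)⁴: (x⁹) · x²³ = x²
  (x²³)⁵: (x²) · x²³ = x²⁵
  (x²³)⁶: (x²⁵) · x²³ = x¹⁸

Answer: x¹⁸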